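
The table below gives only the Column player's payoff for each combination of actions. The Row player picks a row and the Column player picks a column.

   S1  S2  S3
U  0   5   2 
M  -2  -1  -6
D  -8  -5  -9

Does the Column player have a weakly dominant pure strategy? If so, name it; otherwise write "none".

S2

S2 vs S1: U: 5>0, M: -1>-2, D: -5>-8.
S2 vs S3: U: 5>2, M: -1>-6, D: -5>-9.
S2 is at least as good as every other strategy against every opponent action, so it is weakly dominant.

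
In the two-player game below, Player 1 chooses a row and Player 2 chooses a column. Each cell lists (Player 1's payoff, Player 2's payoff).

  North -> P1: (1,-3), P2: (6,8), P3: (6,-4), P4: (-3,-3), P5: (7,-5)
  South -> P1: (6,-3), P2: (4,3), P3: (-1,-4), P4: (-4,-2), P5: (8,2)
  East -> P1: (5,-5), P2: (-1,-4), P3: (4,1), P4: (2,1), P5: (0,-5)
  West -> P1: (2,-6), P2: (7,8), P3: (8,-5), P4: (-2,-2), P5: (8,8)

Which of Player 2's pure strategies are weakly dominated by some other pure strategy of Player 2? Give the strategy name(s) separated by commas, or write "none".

P1, P3, P5

P2 weakly dominates P1 — North: 8>-3, South: 3>-3, East: -4>-5, West: 8>-6.
P2: no other strategy beats it everywhere (P1 at North (8>-3); P3 at North (8>-4); P4 at North (8>-3); P5 at North (8>-5)).
P3: dominated, since P4 does at least as well everywhere (North: -3>-4, South: -2>-4, East: 1=1, West: -2>-5).
P4: no other strategy beats it everywhere (P1 at South (-2>-3); P2 at East (1>-4); P3 at North (-3>-4); P5 at North (-3>-5)).
P5 is weakly dominated by P2 (North: 8>-5, South: 3>2, East: -4>-5, West: 8=8).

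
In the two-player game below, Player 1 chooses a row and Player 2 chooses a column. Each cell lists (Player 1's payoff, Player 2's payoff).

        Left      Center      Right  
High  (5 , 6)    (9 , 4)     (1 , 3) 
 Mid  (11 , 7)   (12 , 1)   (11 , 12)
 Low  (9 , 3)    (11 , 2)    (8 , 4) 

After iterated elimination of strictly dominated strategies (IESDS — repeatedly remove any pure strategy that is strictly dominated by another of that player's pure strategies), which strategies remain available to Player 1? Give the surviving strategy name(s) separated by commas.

Mid

For Player 1, Mid strictly dominates High on the remaining columns (Left: 11>5, Center: 12>9, Right: 11>1); eliminate High.
Row Low is eliminated: Mid beats it against every remaining column (Left: 11>9, Center: 12>11, Right: 11>8).
Player 2's strategy Left is strictly dominated by Right (Mid: 12>7) and is removed.
For Player 2, Right strictly dominates Center on the remaining rows (Mid: 12>1); eliminate Center.
Among the remaining strategies, none is strictly dominated by another pure strategy of the same player, so the elimination stops.
Surviving strategies — Player 1: {Mid}; Player 2: {Right}.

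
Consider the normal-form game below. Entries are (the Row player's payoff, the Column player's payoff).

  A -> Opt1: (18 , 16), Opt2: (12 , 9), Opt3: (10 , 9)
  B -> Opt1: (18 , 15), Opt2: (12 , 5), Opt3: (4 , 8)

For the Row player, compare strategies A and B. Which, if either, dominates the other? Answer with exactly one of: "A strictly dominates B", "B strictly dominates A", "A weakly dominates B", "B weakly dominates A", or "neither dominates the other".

A weakly dominates B

A's payoffs vs B's, by the Column player's action — Opt1: 18=18, Opt2: 12=12, Opt3: 10>4.
A is at least as good everywhere and strictly better somewhere (tied only at Opt1, Opt2), so A weakly but not strictly dominates B.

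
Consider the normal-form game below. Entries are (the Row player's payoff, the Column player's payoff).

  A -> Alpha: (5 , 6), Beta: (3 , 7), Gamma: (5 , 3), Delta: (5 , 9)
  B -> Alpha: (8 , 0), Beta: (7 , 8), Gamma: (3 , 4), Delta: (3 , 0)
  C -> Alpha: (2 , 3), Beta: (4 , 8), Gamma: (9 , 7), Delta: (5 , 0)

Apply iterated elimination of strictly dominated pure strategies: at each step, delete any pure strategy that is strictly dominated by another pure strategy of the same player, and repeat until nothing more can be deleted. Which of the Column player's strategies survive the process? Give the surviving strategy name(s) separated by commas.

Beta, Delta

Column Alpha is eliminated: Beta beats it against every remaining row (A: 7>6, B: 8>0, C: 8>3).
The Column player's strategy Gamma is strictly dominated by Beta (A: 7>3, B: 8>4, C: 8>7) and is removed.
Among the remaining strategies, none is strictly dominated by another pure strategy of the same player, so the elimination stops.
Surviving strategies — the Row player: {A, B, C}; the Column player: {Beta, Delta}.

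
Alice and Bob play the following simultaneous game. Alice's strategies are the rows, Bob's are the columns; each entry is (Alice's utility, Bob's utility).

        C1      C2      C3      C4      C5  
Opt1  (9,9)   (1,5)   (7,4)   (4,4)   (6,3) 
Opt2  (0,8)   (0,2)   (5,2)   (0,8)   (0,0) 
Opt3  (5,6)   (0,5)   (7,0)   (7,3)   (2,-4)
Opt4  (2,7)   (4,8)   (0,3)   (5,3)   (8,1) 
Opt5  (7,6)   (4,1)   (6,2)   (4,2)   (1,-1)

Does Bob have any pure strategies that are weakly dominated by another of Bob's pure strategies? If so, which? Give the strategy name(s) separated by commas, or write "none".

Nothing dominates C1: C2 at Opt1 (9>5); C3 at Opt1 (9>4); C4 at Opt1 (9>4); C5 at Opt1 (9>3).
C2: no other strategy beats it everywhere (C1 at Opt4 (8>7); C3 at Opt1 (5>4); C4 at Opt1 (5>4); C5 at Opt1 (5>3)).
C3 is weakly dominated by C1 (Opt1: 9>4, Opt2: 8>2, Opt3: 6>0, Opt4: 7>3, Opt5: 6>2).
C4 is weakly dominated by C1 (Opt1: 9>4, Opt2: 8=8, Opt3: 6>3, Opt4: 7>3, Opt5: 6>2).
C1 weakly dominates C5 — Opt1: 9>3, Opt2: 8>0, Opt3: 6>-4, Opt4: 7>1, Opt5: 6>-1.

C3, C4, C5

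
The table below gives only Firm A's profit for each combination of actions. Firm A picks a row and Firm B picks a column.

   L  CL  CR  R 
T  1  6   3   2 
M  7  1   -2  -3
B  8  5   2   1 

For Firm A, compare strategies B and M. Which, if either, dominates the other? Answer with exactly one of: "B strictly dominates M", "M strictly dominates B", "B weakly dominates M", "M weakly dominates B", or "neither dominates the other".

B strictly dominates M

B's payoffs vs M's, by Firm B's action — L: 8>7, CL: 5>1, CR: 2>-2, R: 1>-3.
B gives a strictly higher payoff against every action of Firm B, so B strictly dominates M.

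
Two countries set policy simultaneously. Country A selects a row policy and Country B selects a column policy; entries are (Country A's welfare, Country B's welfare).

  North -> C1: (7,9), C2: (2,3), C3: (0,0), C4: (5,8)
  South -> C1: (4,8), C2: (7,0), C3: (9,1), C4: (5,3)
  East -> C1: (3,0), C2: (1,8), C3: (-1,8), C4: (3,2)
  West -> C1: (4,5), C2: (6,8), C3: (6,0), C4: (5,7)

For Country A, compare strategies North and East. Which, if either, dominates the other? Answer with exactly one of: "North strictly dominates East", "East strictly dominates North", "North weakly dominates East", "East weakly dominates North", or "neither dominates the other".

North strictly dominates East

North's payoffs vs East's, by Country B's action — C1: 7>3, C2: 2>1, C3: 0>-1, C4: 5>3.
Every comparison favours North, so North strictly dominates East.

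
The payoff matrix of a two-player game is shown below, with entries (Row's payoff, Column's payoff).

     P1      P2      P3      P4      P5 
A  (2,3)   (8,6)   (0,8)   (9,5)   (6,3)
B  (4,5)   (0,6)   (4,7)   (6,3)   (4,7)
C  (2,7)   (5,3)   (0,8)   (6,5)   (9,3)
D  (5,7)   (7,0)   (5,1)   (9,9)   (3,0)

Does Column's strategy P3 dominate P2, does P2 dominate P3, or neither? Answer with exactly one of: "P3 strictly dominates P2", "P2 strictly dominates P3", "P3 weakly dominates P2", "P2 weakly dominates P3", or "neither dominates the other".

Compare P3 to P2 across every action of Row: A: 8>6, B: 7>6, C: 8>3, D: 1>0.
P3 gives a strictly higher payoff against every action of Row, so P3 strictly dominates P2.

P3 strictly dominates P2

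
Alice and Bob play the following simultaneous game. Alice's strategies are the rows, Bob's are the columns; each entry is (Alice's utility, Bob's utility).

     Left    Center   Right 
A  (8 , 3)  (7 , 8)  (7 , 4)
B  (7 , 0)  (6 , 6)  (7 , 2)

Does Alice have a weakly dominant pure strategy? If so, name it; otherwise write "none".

A

A vs B: Left: 8>7, Center: 7>6, Right: 7=7.
A is at least as good as every other strategy against every opponent action, so it is weakly dominant.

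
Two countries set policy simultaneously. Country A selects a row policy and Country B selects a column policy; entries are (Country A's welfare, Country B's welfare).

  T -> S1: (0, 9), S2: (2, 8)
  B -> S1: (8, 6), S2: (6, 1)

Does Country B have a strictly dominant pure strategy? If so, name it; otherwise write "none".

S1 vs S2: T: 9>8, B: 6>1.
S1 strictly beats every other strategy against every opponent action, so it is strictly dominant.

S1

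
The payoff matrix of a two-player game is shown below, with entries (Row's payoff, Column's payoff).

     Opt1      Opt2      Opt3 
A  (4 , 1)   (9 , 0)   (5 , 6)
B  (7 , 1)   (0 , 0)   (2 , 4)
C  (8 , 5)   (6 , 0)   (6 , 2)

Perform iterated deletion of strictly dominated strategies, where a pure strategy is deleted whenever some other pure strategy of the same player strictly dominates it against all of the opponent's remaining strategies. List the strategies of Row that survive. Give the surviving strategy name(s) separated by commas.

Row's strategy B is strictly dominated by C (Opt1: 8>7, Opt2: 6>0, Opt3: 6>2) and is removed.
Column's strategy Opt2 is strictly dominated by Opt1 (A: 1>0, C: 5>0) and is removed.
Row's strategy A is strictly dominated by C (Opt1: 8>4, Opt3: 6>5) and is removed.
Column Opt3 is eliminated: Opt1 beats it against every remaining row (C: 5>2).
Among the remaining strategies, none is strictly dominated by another pure strategy of the same player, so the elimination stops.
Surviving strategies — Row: {C}; Column: {Opt1}.

C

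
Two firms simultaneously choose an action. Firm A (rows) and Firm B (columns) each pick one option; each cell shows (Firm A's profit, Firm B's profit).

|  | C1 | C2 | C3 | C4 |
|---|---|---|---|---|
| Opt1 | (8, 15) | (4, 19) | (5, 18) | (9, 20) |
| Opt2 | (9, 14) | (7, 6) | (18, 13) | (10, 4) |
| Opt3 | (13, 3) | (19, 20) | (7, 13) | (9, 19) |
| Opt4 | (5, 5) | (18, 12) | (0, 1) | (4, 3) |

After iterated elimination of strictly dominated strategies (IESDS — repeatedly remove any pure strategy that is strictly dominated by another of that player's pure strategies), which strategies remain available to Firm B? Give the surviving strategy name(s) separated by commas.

Firm A's strategy Opt1 is strictly dominated by Opt2 (C1: 9>8, C2: 7>4, C3: 18>5, C4: 10>9) and is removed.
Row Opt4 is eliminated: Opt3 beats it against every remaining column (C1: 13>5, C2: 19>18, C3: 7>0, C4: 9>4).
Firm B's strategy C4 is strictly dominated by C2 (Opt2: 6>4, Opt3: 20>19) and is removed.
Among the remaining strategies, none is strictly dominated by another pure strategy of the same player, so the elimination stops.
Surviving strategies — Firm A: {Opt2, Opt3}; Firm B: {C1, C2, C3}.

C1, C2, C3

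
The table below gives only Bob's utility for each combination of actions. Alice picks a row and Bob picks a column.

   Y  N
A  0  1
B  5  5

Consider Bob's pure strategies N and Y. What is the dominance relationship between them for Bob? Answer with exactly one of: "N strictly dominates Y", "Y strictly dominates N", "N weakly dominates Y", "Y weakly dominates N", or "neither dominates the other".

Compare N to Y across each choice by Alice: A: 1>0, B: 5=5.
N is at least as good everywhere and strictly better somewhere (tied only at B), so N weakly but not strictly dominates Y.

N weakly dominates Y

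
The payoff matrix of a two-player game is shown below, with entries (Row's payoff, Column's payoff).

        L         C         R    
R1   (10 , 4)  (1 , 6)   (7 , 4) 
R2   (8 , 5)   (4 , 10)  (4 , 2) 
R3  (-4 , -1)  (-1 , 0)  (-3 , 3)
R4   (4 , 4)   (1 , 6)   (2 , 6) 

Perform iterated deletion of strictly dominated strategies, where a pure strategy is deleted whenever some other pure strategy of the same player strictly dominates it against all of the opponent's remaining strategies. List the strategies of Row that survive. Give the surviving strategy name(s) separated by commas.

Row's strategy R3 is strictly dominated by R1 (L: 10>-4, C: 1>-1, R: 7>-3) and is removed.
For Row, R2 strictly dominates R4 on the remaining columns (L: 8>4, C: 4>1, R: 4>2); eliminate R4.
Column's strategy L is strictly dominated by C (R1: 6>4, R2: 10>5) and is removed.
Column R is eliminated: C beats it against every remaining row (R1: 6>4, R2: 10>2).
Row's strategy R1 is strictly dominated by R2 (C: 4>1) and is removed.
Among the remaining strategies, none is strictly dominated by another pure strategy of the same player, so the elimination stops.
Surviving strategies — Row: {R2}; Column: {C}.

R2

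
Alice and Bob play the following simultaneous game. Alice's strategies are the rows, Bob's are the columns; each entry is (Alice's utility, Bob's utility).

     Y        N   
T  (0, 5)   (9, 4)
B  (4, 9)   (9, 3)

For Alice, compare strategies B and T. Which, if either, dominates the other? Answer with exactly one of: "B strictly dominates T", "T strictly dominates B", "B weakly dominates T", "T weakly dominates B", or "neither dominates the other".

B's payoffs vs T's, by Bob's action — Y: 4>0, N: 9=9.
B is at least as good everywhere and strictly better somewhere (tied only at N), so B weakly but not strictly dominates T.

B weakly dominates T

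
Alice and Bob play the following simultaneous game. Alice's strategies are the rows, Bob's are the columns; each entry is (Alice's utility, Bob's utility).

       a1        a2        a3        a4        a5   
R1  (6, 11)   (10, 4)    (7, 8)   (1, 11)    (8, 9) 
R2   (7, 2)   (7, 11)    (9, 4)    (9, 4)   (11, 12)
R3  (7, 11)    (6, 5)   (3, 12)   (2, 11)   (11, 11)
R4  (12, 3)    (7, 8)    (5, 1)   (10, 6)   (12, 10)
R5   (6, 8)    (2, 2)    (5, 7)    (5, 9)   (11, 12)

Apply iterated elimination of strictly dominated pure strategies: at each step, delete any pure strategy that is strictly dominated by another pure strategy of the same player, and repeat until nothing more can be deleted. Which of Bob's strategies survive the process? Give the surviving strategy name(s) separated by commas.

Alice's strategy R3 is strictly dominated by R4 (a1: 12>7, a2: 7>6, a3: 5>3, a4: 10>2, a5: 12>11) and is removed.
Column a2 is eliminated: a5 beats it against every remaining row (R1: 9>4, R2: 12>11, R4: 10>8, R5: 12>2).
Row R1 is eliminated: R2 beats it against every remaining column (a1: 7>6, a3: 9>7, a4: 9>1, a5: 11>8).
Bob's strategy a1 is strictly dominated by a4 (R2: 4>2, R4: 6>3, R5: 9>8) and is removed.
Column a3 is eliminated: a5 beats it against every remaining row (R2: 12>4, R4: 10>1, R5: 12>7).
Row R2 is eliminated: R4 beats it against every remaining column (a4: 10>9, a5: 12>11).
Alice's strategy R5 is strictly dominated by R4 (a4: 10>5, a5: 12>11) and is removed.
Column a4 is eliminated: a5 beats it against every remaining row (R4: 10>6).
Among the remaining strategies, none is strictly dominated by another pure strategy of the same player, so the elimination stops.
Surviving strategies — Alice: {R4}; Bob: {a5}.

a5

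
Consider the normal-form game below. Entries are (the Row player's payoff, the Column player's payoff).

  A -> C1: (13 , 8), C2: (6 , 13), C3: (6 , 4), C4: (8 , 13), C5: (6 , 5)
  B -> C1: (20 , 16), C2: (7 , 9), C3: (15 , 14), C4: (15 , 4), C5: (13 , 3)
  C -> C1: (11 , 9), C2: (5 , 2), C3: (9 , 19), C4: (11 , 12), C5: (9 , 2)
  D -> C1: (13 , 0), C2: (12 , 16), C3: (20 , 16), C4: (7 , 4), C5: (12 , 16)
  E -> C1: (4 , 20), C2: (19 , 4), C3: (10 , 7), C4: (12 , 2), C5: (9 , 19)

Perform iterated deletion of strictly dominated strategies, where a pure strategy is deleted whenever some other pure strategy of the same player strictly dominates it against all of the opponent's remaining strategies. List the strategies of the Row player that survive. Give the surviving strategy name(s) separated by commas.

B, D, E

The Row player's strategy A is strictly dominated by B (C1: 20>13, C2: 7>6, C3: 15>6, C4: 15>8, C5: 13>6) and is removed.
For the Row player, B strictly dominates C on the remaining columns (C1: 20>11, C2: 7>5, C3: 15>9, C4: 15>11, C5: 13>9); eliminate C.
The Column player's strategy C4 is strictly dominated by C2 (B: 9>4, D: 16>4, E: 4>2) and is removed.
Among the remaining strategies, none is strictly dominated by another pure strategy of the same player, so the elimination stops.
Surviving strategies — the Row player: {B, D, E}; the Column player: {C1, C2, C3, C5}.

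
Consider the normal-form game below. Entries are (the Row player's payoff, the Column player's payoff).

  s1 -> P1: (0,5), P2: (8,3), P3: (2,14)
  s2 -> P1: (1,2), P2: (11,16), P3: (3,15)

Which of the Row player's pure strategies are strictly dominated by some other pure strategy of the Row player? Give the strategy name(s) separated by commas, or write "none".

s1

s2 strictly dominates s1 — P1: 1>0, P2: 11>8, P3: 3>2.
s2 is not dominated — it holds its own against s1 at P1 (1>0).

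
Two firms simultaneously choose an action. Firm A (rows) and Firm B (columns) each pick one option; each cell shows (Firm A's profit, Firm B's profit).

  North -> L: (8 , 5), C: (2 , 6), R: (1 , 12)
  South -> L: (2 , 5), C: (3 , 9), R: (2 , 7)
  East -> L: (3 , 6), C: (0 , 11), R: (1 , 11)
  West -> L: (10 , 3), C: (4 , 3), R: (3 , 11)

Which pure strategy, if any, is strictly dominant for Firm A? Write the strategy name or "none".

West vs North: L: 10>8, C: 4>2, R: 3>1.
West vs South: L: 10>2, C: 4>3, R: 3>2.
West vs East: L: 10>3, C: 4>0, R: 3>1.
West strictly beats every other strategy against every opponent action, so it is strictly dominant.

West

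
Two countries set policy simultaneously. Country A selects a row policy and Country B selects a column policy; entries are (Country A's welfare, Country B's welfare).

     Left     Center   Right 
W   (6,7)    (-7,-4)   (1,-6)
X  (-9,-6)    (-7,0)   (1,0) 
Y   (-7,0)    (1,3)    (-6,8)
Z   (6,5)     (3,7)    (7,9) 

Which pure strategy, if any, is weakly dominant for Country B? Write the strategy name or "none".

none

Left fails to dominate Center at X (-6<0).
Center fails to dominate Left at W (-4<7).
Right fails to dominate Left at W (-6<7).
No single strategy dominates all the others.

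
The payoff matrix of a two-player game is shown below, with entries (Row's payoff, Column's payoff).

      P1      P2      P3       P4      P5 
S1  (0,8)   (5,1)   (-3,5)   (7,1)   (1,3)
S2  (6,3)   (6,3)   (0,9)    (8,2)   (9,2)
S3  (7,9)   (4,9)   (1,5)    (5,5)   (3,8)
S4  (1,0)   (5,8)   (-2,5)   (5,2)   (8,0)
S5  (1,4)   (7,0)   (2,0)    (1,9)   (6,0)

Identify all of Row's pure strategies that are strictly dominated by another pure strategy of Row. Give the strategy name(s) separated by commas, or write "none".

S2 strictly dominates S1 — P1: 6>0, P2: 6>5, P3: 0>-3, P4: 8>7, P5: 9>1.
S2: no other strategy beats it everywhere (S1 at P1 (6>0); S3 at P2 (6>4); S4 at P1 (6>1); S5 at P1 (6>1)).
S3 is not dominated — it holds its own against S1 at P1 (7>0); S2 at P1 (7>6); S4 at P1 (7>1); S5 at P1 (7>1).
S4 is strictly dominated by S2 (P1: 6>1, P2: 6>5, P3: 0>-2, P4: 8>5, P5: 9>8).
Nothing dominates S5: S1 at P1 (1>0); S2 at P2 (7>6); S3 at P2 (7>4); S4 at P1 (1=1).

S1, S4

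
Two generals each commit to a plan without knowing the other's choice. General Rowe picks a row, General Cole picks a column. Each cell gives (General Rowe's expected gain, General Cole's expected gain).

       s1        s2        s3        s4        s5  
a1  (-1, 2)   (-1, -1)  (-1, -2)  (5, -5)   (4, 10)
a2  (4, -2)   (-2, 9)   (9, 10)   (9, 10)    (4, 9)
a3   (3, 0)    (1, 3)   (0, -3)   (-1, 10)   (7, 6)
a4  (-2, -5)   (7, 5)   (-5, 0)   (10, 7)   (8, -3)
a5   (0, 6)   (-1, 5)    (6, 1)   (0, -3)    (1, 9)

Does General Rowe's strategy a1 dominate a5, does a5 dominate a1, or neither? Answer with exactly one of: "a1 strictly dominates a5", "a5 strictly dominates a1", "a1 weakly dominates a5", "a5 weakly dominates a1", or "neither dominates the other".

neither dominates the other

Compare a1 to a5 across every action of General Cole: s1: -1<0, s2: -1=-1, s3: -1<6, s4: 5>0, s5: 4>1.
a1 does better at s4, s5 but worse at s1, s3; neither strategy dominates the other.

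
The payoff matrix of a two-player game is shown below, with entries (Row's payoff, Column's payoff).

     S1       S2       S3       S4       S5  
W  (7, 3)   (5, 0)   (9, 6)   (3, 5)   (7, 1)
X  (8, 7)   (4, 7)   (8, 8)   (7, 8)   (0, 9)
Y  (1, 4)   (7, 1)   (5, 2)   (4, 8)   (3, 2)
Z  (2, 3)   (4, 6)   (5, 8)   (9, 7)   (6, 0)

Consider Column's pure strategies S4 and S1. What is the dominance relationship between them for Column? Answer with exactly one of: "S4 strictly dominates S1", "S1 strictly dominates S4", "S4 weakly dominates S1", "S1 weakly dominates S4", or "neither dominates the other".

Compare S4 to S1 across each opponent action: W: 5>3, X: 8>7, Y: 8>4, Z: 7>3.
Every comparison favours S4, so S4 strictly dominates S1.

S4 strictly dominates S1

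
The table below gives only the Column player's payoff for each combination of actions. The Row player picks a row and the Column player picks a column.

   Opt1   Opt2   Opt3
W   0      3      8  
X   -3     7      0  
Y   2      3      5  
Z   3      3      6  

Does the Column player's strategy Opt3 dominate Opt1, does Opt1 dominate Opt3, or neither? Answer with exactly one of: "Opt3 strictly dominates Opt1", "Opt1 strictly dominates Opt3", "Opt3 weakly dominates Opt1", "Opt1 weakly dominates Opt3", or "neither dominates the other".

Opt3 strictly dominates Opt1

Opt3's payoffs vs Opt1's, by the Row player's action — W: 8>0, X: 0>-3, Y: 5>2, Z: 6>3.
Opt3 gives a strictly higher payoff against every action of the Row player, so Opt3 strictly dominates Opt1.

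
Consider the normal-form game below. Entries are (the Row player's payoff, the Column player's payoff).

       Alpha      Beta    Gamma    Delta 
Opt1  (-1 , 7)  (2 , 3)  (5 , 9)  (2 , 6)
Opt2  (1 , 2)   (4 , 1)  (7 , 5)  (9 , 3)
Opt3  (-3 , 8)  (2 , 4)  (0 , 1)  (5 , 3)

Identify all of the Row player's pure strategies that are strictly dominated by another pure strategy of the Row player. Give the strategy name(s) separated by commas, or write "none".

Opt1 is strictly dominated by Opt2 (Alpha: 1>-1, Beta: 4>2, Gamma: 7>5, Delta: 9>2).
Nothing dominates Opt2: Opt1 at Alpha (1>-1); Opt3 at Alpha (1>-3).
Opt3: dominated, since Opt2 does at least as well everywhere (Alpha: 1>-3, Beta: 4>2, Gamma: 7>0, Delta: 9>5).

Opt1, Opt3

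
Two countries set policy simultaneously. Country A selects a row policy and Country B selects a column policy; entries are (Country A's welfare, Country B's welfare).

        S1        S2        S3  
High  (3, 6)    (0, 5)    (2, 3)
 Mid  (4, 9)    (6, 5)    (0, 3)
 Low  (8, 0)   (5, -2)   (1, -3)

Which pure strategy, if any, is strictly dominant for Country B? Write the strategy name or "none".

S1 vs S2: High: 6>5, Mid: 9>5, Low: 0>-2.
S1 vs S3: High: 6>3, Mid: 9>3, Low: 0>-3.
S1 strictly beats every other strategy against every opponent action, so it is strictly dominant.

S1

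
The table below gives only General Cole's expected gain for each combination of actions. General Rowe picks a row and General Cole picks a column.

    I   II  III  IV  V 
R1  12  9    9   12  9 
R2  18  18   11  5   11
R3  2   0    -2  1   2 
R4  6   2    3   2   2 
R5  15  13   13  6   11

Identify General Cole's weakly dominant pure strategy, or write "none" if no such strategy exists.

I

I vs II: R1: 12>9, R2: 18=18, R3: 2>0, R4: 6>2, R5: 15>13.
I vs III: R1: 12>9, R2: 18>11, R3: 2>-2, R4: 6>3, R5: 15>13.
I vs IV: R1: 12=12, R2: 18>5, R3: 2>1, R4: 6>2, R5: 15>6.
I vs V: R1: 12>9, R2: 18>11, R3: 2=2, R4: 6>2, R5: 15>11.
I is at least as good as every other strategy against every opponent action, so it is weakly dominant.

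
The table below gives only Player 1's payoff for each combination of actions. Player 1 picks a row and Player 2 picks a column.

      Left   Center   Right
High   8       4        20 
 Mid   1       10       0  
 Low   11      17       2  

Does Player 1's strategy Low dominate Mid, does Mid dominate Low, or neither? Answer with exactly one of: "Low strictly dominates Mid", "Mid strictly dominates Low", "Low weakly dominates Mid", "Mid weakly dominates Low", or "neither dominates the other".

Low's payoffs vs Mid's, by Player 2's action — Left: 11>1, Center: 17>10, Right: 2>0.
Low gives a strictly higher payoff against every action of Player 2, so Low strictly dominates Mid.

Low strictly dominates Mid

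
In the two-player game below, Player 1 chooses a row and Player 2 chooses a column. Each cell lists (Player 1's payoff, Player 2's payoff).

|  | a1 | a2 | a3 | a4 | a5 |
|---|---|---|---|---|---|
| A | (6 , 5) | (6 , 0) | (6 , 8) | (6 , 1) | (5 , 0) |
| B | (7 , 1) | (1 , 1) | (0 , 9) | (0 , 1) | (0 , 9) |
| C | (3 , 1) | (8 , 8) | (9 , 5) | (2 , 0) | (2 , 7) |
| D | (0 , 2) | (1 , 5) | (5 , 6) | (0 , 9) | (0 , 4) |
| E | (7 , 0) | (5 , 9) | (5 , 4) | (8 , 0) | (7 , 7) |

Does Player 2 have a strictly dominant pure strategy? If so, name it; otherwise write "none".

a1 fails to dominate a2 at B (1=1).
a2 fails to dominate a1 at A (0<5).
a3 fails to dominate a2 at C (5<8).
a4 fails to dominate a1 at A (1<5).
a5 fails to dominate a1 at A (0<5).
No single strategy dominates all the others.

none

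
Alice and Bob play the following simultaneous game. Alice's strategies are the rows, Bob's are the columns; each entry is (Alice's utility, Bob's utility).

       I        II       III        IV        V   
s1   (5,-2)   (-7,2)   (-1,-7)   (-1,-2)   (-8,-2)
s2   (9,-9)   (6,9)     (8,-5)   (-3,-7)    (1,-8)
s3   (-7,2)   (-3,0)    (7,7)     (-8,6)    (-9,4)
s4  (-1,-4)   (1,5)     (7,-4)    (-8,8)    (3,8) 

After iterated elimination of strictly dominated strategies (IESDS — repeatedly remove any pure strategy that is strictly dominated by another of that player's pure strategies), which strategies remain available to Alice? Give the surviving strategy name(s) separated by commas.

Alice's strategy s3 is strictly dominated by s2 (I: 9>-7, II: 6>-3, III: 8>7, IV: -3>-8, V: 1>-9) and is removed.
Bob's strategy I is strictly dominated by II (s1: 2>-2, s2: 9>-9, s4: 5>-4) and is removed.
Bob's strategy III is strictly dominated by II (s1: 2>-7, s2: 9>-5, s4: 5>-4) and is removed.
Among the remaining strategies, none is strictly dominated by another pure strategy of the same player, so the elimination stops.
Surviving strategies — Alice: {s1, s2, s4}; Bob: {II, IV, V}.

s1, s2, s4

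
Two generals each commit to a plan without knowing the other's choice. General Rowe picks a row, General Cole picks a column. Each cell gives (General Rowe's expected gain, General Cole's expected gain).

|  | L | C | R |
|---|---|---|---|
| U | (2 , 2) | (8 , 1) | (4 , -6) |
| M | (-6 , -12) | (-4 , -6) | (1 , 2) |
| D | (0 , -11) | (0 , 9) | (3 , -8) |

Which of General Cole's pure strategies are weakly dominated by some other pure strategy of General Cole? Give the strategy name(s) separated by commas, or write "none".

L: no other strategy beats it everywhere (C at U (2>1); R at U (2>-6)).
C is not dominated — it holds its own against L at M (-6>-12); R at U (1>-6).
R: no other strategy beats it everywhere (L at M (2>-12); C at M (2>-6)).

none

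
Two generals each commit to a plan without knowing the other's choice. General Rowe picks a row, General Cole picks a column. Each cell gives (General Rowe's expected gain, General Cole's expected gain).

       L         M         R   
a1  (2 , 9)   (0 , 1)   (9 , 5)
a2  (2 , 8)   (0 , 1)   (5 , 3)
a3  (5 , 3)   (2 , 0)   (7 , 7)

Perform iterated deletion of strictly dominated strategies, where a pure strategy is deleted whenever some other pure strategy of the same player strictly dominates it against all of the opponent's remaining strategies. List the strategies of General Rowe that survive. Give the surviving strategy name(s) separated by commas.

General Rowe's strategy a2 is strictly dominated by a3 (L: 5>2, M: 2>0, R: 7>5) and is removed.
Column M is eliminated: L beats it against every remaining row (a1: 9>1, a3: 3>0).
Among the remaining strategies, none is strictly dominated by another pure strategy of the same player, so the elimination stops.
Surviving strategies — General Rowe: {a1, a3}; General Cole: {L, R}.

a1, a3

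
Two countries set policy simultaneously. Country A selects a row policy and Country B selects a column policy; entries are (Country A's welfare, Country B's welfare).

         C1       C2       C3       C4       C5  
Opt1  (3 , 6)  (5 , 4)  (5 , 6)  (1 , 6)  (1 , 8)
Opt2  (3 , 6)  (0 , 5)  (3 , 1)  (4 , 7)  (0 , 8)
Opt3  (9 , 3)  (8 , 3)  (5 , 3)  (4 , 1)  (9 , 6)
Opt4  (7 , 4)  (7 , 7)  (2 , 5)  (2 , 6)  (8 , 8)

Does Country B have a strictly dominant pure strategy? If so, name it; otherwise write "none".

C5

C5 vs C1: Opt1: 8>6, Opt2: 8>6, Opt3: 6>3, Opt4: 8>4.
C5 vs C2: Opt1: 8>4, Opt2: 8>5, Opt3: 6>3, Opt4: 8>7.
C5 vs C3: Opt1: 8>6, Opt2: 8>1, Opt3: 6>3, Opt4: 8>5.
C5 vs C4: Opt1: 8>6, Opt2: 8>7, Opt3: 6>1, Opt4: 8>6.
C5 strictly beats every other strategy against every opponent action, so it is strictly dominant.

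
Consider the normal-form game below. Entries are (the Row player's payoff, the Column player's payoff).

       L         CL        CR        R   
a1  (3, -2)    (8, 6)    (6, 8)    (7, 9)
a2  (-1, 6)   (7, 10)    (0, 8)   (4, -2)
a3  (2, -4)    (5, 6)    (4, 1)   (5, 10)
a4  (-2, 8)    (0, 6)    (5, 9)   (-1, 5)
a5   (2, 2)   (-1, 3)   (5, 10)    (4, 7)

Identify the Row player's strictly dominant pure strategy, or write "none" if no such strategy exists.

a1

a1 vs a2: L: 3>-1, CL: 8>7, CR: 6>0, R: 7>4.
a1 vs a3: L: 3>2, CL: 8>5, CR: 6>4, R: 7>5.
a1 vs a4: L: 3>-2, CL: 8>0, CR: 6>5, R: 7>-1.
a1 vs a5: L: 3>2, CL: 8>-1, CR: 6>5, R: 7>4.
a1 strictly beats every other strategy against every opponent action, so it is strictly dominant.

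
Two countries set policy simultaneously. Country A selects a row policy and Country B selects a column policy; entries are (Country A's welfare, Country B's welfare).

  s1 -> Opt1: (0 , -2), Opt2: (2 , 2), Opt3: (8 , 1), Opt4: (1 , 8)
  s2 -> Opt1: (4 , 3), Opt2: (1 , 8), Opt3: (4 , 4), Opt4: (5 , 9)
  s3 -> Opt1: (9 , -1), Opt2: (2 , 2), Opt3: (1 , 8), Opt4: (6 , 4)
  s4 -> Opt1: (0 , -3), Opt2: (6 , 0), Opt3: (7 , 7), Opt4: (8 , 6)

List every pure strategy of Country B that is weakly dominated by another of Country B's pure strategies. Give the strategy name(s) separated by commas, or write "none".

Opt1: dominated, since Opt2 does at least as well everywhere (s1: 2>-2, s2: 8>3, s3: 2>-1, s4: 0>-3).
Opt2 is weakly dominated by Opt4 (s1: 8>2, s2: 9>8, s3: 4>2, s4: 6>0).
Opt3: no other strategy beats it everywhere (Opt1 at s1 (1>-2); Opt2 at s3 (8>2); Opt4 at s3 (8>4)).
Opt4 is not dominated — it holds its own against Opt1 at s1 (8>-2); Opt2 at s1 (8>2); Opt3 at s1 (8>1).

Opt1, Opt2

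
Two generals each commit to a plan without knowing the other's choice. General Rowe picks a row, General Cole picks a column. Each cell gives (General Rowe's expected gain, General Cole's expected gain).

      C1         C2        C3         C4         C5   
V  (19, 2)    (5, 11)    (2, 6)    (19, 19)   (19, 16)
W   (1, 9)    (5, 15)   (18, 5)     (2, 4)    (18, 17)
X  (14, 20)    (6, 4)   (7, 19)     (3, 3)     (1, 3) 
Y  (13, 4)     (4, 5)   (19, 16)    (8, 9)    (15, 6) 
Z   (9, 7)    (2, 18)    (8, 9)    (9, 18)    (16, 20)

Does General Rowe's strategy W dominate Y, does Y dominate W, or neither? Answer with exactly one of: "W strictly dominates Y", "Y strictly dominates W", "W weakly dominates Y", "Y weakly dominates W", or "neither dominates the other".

neither dominates the other

W's payoffs vs Y's, by General Cole's action — C1: 1<13, C2: 5>4, C3: 18<19, C4: 2<8, C5: 18>15.
W does better at C2, C5 but worse at C1, C3, C4; neither strategy dominates the other.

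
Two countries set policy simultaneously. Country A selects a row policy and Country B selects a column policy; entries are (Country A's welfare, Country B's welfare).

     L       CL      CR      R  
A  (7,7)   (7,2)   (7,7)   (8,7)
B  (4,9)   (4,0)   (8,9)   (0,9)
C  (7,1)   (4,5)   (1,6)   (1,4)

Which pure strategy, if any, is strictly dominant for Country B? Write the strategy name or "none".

L fails to dominate CL at C (1<5).
CL fails to dominate L at A (2<7).
CR fails to dominate L at A (7=7).
R fails to dominate L at A (7=7).
No single strategy dominates all the others.

none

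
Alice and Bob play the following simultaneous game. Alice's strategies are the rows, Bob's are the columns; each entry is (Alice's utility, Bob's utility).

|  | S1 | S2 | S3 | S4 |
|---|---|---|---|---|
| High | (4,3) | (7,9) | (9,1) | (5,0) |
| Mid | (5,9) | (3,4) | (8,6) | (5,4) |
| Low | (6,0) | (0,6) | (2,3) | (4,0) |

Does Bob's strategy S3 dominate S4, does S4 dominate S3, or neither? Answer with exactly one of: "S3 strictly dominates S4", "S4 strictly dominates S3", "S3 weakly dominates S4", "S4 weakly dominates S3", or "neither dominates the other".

Compare S3 to S4 across each opponent action: High: 1>0, Mid: 6>4, Low: 3>0.
S3 gives a strictly higher payoff against each opponent action, so S3 strictly dominates S4.

S3 strictly dominates S4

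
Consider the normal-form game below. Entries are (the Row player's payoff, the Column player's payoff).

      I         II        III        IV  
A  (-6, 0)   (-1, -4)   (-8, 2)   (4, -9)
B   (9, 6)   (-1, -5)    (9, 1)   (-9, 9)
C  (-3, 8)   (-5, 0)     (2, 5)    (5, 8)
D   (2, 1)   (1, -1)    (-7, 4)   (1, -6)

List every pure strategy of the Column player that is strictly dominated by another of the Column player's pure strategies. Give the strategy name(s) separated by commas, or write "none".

I: no other strategy beats it everywhere (II at A (0>-4); III at B (6>1); IV at A (0>-9)).
II: dominated, since I does at least as well everywhere (A: 0>-4, B: 6>-5, C: 8>0, D: 1>-1).
III is not dominated — it holds its own against I at A (2>0); II at A (2>-4); IV at A (2>-9).
Nothing dominates IV: I at B (9>6); II at B (9>-5); III at B (9>1).

II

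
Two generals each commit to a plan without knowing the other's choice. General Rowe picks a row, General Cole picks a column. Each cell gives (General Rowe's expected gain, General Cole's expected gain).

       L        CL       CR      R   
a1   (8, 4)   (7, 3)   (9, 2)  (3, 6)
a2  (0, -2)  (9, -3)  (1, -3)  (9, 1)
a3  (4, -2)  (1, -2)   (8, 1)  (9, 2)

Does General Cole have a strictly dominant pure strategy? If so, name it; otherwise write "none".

R vs L: a1: 6>4, a2: 1>-2, a3: 2>-2.
R vs CL: a1: 6>3, a2: 1>-3, a3: 2>-2.
R vs CR: a1: 6>2, a2: 1>-3, a3: 2>1.
R strictly beats every other strategy against every opponent action, so it is strictly dominant.

R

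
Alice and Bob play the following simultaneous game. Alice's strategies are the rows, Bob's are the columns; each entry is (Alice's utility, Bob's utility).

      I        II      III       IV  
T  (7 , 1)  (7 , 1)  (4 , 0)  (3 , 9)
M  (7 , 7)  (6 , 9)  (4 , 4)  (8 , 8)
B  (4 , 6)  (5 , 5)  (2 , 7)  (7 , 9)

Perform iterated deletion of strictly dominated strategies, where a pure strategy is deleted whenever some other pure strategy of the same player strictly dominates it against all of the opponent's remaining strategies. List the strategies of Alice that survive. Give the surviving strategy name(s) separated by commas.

T, M

For Alice, M strictly dominates B on the remaining columns (I: 7>4, II: 6>5, III: 4>2, IV: 8>7); eliminate B.
For Bob, IV strictly dominates I on the remaining rows (T: 9>1, M: 8>7); eliminate I.
Bob's strategy III is strictly dominated by II (T: 1>0, M: 9>4) and is removed.
Among the remaining strategies, none is strictly dominated by another pure strategy of the same player, so the elimination stops.
Surviving strategies — Alice: {T, M}; Bob: {II, IV}.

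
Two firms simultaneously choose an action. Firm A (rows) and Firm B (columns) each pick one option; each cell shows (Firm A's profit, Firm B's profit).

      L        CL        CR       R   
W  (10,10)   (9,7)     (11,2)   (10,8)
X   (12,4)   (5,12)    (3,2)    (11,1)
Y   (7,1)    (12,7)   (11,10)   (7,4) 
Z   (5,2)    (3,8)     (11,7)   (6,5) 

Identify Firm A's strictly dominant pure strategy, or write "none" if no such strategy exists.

W fails to dominate X at L (10<12).
X fails to dominate W at CL (5<9).
Y fails to dominate W at L (7<10).
Z fails to dominate W at L (5<10).
No single strategy dominates all the others.

none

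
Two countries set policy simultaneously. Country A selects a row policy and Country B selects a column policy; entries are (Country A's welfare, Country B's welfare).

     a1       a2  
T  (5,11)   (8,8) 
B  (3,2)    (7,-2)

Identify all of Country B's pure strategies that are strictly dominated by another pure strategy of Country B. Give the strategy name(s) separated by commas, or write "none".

a2

a1: no other strategy beats it everywhere (a2 at T (11>8)).
a2 is strictly dominated by a1 (T: 11>8, B: 2>-2).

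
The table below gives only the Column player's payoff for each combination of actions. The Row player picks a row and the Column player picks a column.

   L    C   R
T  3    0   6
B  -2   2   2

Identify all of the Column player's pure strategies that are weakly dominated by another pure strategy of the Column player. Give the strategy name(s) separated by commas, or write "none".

L, C

L is weakly dominated by R (T: 6>3, B: 2>-2).
C is weakly dominated by R (T: 6>0, B: 2=2).
R: no other strategy beats it everywhere (L at T (6>3); C at T (6>0)).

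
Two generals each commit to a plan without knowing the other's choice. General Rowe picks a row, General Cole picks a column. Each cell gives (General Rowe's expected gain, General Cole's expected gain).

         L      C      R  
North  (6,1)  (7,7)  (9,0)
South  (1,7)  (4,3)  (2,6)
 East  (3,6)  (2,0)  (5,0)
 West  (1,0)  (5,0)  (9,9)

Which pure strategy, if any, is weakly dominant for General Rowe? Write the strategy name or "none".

North

North vs South: L: 6>1, C: 7>4, R: 9>2.
North vs East: L: 6>3, C: 7>2, R: 9>5.
North vs West: L: 6>1, C: 7>5, R: 9=9.
North is at least as good as every other strategy against every opponent action, so it is weakly dominant.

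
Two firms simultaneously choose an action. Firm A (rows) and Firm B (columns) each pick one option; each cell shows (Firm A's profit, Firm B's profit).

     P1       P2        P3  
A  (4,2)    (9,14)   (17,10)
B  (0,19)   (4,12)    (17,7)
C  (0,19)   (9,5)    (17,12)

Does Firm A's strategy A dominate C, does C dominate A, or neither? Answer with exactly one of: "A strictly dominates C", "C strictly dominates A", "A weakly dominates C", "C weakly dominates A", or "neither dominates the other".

A weakly dominates C

A's payoffs vs C's, by Firm B's action — P1: 4>0, P2: 9=9, P3: 17=17.
A is at least as good everywhere and strictly better somewhere (tied only at P2, P3), so A weakly but not strictly dominates C.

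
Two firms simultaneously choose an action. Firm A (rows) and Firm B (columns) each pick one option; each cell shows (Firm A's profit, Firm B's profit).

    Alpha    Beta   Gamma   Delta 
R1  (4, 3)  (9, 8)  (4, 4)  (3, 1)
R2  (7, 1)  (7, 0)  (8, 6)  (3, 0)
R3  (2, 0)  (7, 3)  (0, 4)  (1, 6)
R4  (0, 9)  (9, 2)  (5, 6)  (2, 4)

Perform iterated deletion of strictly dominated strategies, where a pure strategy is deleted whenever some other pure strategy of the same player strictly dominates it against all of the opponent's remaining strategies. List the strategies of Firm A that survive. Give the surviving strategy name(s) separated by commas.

Row R3 is eliminated: R1 beats it against every remaining column (Alpha: 4>2, Beta: 9>7, Gamma: 4>0, Delta: 3>1).
Column Delta is eliminated: Alpha beats it against every remaining row (R1: 3>1, R2: 1>0, R4: 9>4).
Among the remaining strategies, none is strictly dominated by another pure strategy of the same player, so the elimination stops.
Surviving strategies — Firm A: {R1, R2, R4}; Firm B: {Alpha, Beta, Gamma}.

R1, R2, R4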